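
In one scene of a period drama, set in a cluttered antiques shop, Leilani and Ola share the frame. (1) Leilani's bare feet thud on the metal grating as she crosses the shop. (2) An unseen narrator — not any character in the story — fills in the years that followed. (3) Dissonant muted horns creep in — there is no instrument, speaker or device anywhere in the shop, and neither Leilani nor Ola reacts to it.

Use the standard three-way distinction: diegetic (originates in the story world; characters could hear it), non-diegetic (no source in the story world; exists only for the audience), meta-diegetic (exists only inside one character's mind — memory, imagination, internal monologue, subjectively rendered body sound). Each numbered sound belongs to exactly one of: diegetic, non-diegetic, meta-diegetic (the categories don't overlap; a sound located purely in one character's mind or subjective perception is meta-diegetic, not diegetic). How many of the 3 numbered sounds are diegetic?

(1) it's the physical sound of Leilani moving in the space → diegetic.
Sound (2): the narrator exists outside the story world, addressing only the audience, so non-diegetic.
Sound (3): nothing in the shop produces it and the characters don't hear it — pure soundtrack, so non-diegetic.
Diegetic: (1) — that's 1.

1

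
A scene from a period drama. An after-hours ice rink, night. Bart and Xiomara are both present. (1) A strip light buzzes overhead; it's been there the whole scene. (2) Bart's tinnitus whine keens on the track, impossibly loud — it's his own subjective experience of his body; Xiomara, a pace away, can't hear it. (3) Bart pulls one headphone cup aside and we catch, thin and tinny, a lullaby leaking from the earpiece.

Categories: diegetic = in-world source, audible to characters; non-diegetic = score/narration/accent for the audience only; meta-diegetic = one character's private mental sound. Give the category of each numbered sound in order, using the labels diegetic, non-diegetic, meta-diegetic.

diegetic, meta-diegetic, diegetic

(1) is diegetic: ambient/room sound belonging to the story's physical space.
Sound (2): it's Bart's internal bodily sensation rendered as sound; only Bart 'hears' it, so meta-diegetic.
Sound (3): the headphones are an on-screen source, so diegetic.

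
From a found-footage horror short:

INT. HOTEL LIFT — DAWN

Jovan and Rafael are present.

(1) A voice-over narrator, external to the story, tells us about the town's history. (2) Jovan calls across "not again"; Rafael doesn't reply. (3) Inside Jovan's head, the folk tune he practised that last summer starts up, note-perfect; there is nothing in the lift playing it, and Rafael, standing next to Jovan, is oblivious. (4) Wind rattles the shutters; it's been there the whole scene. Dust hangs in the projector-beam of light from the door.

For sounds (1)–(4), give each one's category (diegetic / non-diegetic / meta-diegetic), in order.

(1) is non-diegetic: commentary laid over the scene from outside the fiction.
Sound (2): Jovan is a character speaking aloud in the scene, so diegetic.
(3) it lives in Jovan's subjectivity, not in the lift → meta-diegetic.
(4) wind is part of the location's real environment → diegetic.

non-diegetic, diegetic, meta-diegetic, diegetic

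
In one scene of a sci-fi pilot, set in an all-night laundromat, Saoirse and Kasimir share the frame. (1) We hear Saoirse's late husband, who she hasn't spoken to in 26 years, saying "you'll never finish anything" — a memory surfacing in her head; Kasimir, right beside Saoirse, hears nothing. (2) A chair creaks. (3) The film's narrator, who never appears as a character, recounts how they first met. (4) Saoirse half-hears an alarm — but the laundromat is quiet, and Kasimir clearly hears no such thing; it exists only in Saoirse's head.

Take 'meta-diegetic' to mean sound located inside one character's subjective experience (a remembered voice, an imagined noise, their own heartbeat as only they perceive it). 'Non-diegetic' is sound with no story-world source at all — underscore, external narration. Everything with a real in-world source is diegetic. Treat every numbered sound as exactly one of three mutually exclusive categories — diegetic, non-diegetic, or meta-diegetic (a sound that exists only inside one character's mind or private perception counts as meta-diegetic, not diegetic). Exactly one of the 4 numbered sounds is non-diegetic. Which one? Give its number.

(1) a remembered line, private to Saoirse — not present in the room, not audible to Kasimir → meta-diegetic.
Sound (2): the sound comes from a chair physically present in the location, so diegetic.
Sound (3): the narrator exists outside the story world, addressing only the audience, so non-diegetic.
(4) Saoirse alone 'hears' it — an imagined sound, not present in the space → meta-diegetic.
Only (3) is non-diegetic.

3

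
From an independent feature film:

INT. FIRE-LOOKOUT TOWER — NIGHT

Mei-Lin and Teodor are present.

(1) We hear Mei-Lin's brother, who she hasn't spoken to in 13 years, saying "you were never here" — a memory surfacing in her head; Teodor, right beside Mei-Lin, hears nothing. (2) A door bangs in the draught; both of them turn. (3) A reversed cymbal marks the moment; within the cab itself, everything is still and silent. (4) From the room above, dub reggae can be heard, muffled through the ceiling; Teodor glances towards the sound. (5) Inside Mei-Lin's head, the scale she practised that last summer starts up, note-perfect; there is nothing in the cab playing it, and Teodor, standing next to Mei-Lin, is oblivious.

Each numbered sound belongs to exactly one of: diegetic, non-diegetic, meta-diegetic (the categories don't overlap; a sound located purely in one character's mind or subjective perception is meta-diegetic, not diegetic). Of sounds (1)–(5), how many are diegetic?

2

Sound (1): the voice is a memory playing only inside Mei-Lin's mind; Teodor can't hear it, so meta-diegetic.
(2) a door is a real object/event in the scene's world → diegetic.
(3) is non-diegetic: nothing in the scene produces it; it's an accent added for the audience.
(4) it's coming from the room above — a location within the story world — and Teodor reacts → diegetic.
(5) is meta-diegetic: it lives in Mei-Lin's subjectivity, not in the cab.
Diegetic: (2), (4) — that's 2.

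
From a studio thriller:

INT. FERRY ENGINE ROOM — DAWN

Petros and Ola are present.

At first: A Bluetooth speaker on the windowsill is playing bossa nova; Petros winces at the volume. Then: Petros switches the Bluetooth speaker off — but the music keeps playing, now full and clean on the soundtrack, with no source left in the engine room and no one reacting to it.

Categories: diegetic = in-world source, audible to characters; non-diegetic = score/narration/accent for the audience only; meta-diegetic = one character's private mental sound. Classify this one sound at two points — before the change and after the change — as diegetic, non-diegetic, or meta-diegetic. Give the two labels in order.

Before the change: a Bluetooth speaker is a real in-scene source and Petros reacts to it → diegetic.
After the change: there is no longer any in-world source and no one can hear it — it has become underscore → non-diegetic.

diegetic, non-diegetic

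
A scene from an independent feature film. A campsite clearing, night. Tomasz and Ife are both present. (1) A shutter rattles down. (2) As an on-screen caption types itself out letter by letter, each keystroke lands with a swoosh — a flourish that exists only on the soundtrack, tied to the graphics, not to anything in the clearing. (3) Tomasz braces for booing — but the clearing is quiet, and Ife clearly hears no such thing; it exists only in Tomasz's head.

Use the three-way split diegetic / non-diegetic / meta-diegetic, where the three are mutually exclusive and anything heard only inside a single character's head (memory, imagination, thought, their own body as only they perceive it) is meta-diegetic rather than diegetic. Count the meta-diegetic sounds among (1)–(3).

(1) is diegetic: an in-world source (a shutter); characters could hear it.
(2) sound married to a title/caption — outside the diegesis by definition → non-diegetic.
Sound (3): subjective to Tomasz: the clearing is silent and Ife hears nothing, so meta-diegetic.
Meta-diegetic: (3) — that's 1.

1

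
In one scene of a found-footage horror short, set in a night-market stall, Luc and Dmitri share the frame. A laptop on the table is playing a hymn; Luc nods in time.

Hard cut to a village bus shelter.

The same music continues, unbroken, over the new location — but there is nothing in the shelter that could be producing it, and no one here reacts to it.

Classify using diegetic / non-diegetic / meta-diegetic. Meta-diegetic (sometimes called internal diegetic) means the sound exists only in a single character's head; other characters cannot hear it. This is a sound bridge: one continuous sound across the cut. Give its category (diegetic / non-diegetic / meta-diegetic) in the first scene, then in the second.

Scene one: a laptop is an on-screen source and Luc reacts to it → diegetic.
Scene two: there is no source in the shelter and no one hears it — it's now underscore → non-diegetic.

diegetic, non-diegetic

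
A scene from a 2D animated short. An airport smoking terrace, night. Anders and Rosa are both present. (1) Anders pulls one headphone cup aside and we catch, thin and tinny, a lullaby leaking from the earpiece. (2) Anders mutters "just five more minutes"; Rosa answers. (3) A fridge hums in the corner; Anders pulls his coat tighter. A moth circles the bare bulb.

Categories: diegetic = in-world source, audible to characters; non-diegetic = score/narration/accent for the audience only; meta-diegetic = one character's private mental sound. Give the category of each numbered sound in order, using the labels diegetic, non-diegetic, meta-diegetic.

Sound (1): it's leaking from a physical pair of headphones in the scene, so diegetic.
(2) is diegetic: Anders is a character speaking aloud in the scene.
(3) a fridge is part of the location's real environment → diegetic.

diegetic, diegetic, diegetic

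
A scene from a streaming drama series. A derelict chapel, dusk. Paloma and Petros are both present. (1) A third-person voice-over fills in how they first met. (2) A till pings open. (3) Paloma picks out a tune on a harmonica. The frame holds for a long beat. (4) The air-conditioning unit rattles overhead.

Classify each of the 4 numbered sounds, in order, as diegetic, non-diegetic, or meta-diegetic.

non-diegetic, diegetic, diegetic, diegetic

Sound (1): the narrator exists outside the story world, addressing only the audience, so non-diegetic.
Sound (2): a till is a real object/event in the scene's world, so diegetic.
Sound (3): the instrument and the performer are both in the scene, so diegetic.
(4) ambient/room sound belonging to the story's physical space → diegetic.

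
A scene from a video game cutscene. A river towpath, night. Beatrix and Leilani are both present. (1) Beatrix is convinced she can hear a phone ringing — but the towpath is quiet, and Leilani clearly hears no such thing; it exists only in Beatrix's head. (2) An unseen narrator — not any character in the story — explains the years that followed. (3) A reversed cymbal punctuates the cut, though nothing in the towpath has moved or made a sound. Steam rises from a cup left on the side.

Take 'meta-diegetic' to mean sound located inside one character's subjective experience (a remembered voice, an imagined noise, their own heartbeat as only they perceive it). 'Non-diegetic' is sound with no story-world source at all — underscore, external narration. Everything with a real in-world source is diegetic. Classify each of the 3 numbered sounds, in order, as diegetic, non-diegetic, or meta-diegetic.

meta-diegetic, non-diegetic, non-diegetic

(1) is meta-diegetic: subjective to Beatrix: the towpath is silent and Leilani hears nothing.
(2) is non-diegetic: external voice-over — not a character, not heard by anyone in the scene.
Sound (3): an editorial stinger — it belongs to the cut, not the story world, so non-diegetic.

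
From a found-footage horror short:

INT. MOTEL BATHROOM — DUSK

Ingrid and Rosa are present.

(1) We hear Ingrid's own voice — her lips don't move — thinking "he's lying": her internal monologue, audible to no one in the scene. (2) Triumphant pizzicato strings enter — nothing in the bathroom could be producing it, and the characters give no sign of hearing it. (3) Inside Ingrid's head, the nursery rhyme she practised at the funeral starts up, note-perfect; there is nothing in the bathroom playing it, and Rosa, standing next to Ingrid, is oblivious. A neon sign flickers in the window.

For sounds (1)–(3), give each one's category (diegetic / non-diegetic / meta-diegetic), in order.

(1) internal monologue — inside Ingrid's mind, not spoken into the scene → meta-diegetic.
Sound (2): nothing in the bathroom produces it and the characters don't hear it — pure soundtrack, so non-diegetic.
(3) is meta-diegetic: it lives in Ingrid's subjectivity, not in the bathroom.

meta-diegetic, non-diegetic, meta-diegetic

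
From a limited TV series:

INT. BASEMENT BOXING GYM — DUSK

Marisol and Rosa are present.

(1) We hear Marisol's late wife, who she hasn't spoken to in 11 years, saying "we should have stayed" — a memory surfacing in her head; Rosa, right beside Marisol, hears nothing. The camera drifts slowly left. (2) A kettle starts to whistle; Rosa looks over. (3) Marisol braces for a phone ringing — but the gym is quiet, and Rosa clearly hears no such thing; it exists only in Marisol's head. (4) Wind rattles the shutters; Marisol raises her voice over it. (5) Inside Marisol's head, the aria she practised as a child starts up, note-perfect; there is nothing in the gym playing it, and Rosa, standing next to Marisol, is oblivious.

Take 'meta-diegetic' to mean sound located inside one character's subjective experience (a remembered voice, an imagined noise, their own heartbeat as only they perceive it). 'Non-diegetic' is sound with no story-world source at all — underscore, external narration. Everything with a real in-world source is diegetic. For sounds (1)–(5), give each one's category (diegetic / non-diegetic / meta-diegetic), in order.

(1) a remembered line, private to Marisol — not present in the room, not audible to Rosa → meta-diegetic.
(2) is diegetic: a kettle is a real object/event in the scene's world.
(3) subjective to Marisol: the gym is silent and Rosa hears nothing → meta-diegetic.
(4) is diegetic: it's the actual ambient sound of the location.
Sound (5): the music is a memory playing inside Marisol's mind alone; no real-world source, Rosa can't hear it, so meta-diegetic.

meta-diegetic, diegetic, meta-diegetic, diegetic, meta-diegetic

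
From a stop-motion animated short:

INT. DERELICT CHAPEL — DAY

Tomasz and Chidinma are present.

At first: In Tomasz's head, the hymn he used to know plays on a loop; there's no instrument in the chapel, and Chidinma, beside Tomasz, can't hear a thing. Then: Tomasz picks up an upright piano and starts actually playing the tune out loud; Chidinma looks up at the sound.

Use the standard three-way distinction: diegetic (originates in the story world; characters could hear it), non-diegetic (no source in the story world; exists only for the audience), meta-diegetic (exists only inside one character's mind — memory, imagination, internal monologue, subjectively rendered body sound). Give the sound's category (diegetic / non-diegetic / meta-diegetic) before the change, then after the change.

meta-diegetic, diegetic

Before the change: the tune exists only as Tomasz's private memory; Chidinma can't hear it → meta-diegetic.
After the change: Tomasz is now producing it live on an upright piano, in the room, and Chidinma hears it → diegetic.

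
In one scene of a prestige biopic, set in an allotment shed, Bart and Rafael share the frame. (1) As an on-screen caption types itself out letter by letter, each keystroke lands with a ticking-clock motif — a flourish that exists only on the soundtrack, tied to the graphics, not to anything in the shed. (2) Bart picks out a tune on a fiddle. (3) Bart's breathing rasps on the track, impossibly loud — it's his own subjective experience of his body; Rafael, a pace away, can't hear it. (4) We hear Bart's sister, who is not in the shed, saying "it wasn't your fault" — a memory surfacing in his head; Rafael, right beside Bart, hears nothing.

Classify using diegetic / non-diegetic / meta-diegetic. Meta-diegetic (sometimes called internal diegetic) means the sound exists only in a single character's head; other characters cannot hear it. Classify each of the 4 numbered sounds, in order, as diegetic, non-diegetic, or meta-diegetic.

(1) is non-diegetic: it accompanies on-screen graphics, not anything inside the story world.
(2) is diegetic: the instrument and the performer are both in the scene.
(3) is meta-diegetic: it's Bart's internal bodily sensation rendered as sound; only Bart 'hears' it.
Sound (4): a remembered line, private to Bart — not present in the room, not audible to Rafael, so meta-diegetic.

non-diegetic, diegetic, meta-diegetic, meta-diegetic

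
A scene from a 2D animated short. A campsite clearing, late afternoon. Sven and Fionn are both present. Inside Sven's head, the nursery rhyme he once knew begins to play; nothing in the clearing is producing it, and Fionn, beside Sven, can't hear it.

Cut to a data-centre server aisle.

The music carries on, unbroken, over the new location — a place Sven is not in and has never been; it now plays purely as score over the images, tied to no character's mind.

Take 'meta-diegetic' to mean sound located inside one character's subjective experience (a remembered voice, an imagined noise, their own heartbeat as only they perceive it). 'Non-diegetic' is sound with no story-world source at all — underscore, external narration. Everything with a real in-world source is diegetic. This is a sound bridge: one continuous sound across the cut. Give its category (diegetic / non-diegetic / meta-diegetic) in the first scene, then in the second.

Scene one: the music exists only inside Sven's mind; Fionn can't hear it → meta-diegetic.
Scene two: it's detached from Sven entirely and plays over unrelated images with no in-world source — conventional underscore → non-diegetic.

meta-diegetic, non-diegetic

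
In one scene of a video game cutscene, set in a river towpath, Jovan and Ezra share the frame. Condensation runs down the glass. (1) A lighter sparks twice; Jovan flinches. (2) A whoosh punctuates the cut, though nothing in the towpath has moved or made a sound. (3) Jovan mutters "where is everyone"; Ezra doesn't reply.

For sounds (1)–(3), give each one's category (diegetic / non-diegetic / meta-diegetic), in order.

(1) is diegetic: an in-world source (a lighter); characters could hear it.
Sound (2): it's a sound-design accent with no in-world source; no one in the scene can hear it, so non-diegetic.
(3) Jovan is a character speaking aloud in the scene → diegetic.

diegetic, non-diegetic, diegetic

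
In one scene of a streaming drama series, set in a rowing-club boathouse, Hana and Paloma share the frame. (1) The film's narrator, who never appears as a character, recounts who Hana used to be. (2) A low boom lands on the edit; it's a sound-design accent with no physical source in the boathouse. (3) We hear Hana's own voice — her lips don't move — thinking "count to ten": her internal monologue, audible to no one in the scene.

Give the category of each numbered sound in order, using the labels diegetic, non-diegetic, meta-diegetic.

Sound (1): external voice-over — not a character, not heard by anyone in the scene, so non-diegetic.
(2) is non-diegetic: an editorial stinger — it belongs to the cut, not the story world.
(3) internal monologue — inside Hana's mind, not spoken into the scene → meta-diegetic.

non-diegetic, non-diegetic, meta-diegetic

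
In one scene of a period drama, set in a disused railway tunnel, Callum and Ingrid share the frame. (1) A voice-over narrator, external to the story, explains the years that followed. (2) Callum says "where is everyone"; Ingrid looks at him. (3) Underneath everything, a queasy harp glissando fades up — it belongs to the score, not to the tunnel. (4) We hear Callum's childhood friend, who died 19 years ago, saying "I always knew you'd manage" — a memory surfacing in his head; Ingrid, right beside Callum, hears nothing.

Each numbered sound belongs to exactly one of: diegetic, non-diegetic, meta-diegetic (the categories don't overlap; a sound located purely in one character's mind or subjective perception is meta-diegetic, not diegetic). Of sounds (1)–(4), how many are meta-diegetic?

(1) is non-diegetic: external voice-over — not a character, not heard by anyone in the scene.
(2) spoken by a character present in the story world → diegetic.
Sound (3): nothing in the tunnel produces it and the characters don't hear it — pure soundtrack, so non-diegetic.
(4) is meta-diegetic: it's Callum's recollection rendered as sound; the other character can't hear it.
Meta-diegetic: (4) — that's 1.

1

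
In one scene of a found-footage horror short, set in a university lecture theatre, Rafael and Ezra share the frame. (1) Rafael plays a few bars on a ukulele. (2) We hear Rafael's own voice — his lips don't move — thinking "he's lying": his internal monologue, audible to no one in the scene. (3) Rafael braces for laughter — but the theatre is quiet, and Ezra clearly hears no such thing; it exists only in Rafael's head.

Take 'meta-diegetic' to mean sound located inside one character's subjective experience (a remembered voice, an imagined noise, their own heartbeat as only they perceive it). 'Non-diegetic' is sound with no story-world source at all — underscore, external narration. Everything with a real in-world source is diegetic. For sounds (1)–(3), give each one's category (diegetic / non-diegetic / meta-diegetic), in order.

diegetic, meta-diegetic, meta-diegetic

(1) is diegetic: a character is playing a ukulele on screen.
(2) it's Rafael's unspoken thought, heard only by the audience via his subjectivity → meta-diegetic.
Sound (3): subjective to Rafael: the theatre is silent and Ezra hears nothing, so meta-diegetic.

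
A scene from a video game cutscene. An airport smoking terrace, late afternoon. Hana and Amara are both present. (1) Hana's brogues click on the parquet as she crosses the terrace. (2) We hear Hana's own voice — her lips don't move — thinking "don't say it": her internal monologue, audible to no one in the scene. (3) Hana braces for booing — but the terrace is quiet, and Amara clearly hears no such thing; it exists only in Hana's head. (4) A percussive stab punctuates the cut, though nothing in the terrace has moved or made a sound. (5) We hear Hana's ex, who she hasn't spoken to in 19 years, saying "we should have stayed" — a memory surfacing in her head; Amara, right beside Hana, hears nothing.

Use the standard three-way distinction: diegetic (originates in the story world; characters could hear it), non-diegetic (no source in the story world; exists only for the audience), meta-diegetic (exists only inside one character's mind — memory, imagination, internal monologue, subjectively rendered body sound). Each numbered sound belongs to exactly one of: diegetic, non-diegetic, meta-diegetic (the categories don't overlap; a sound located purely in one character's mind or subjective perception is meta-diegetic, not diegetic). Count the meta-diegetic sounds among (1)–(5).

(1) is diegetic: it's the physical sound of Hana moving in the space.
(2) internal monologue — inside Hana's mind, not spoken into the scene → meta-diegetic.
Sound (3): subjective to Hana: the terrace is silent and Amara hears nothing, so meta-diegetic.
(4) nothing in the scene produces it; it's an accent added for the audience → non-diegetic.
(5) is meta-diegetic: it's Hana's recollection rendered as sound; the other character can't hear it.
So 3 of the 5 are meta-diegetic: (2), (3), (5).

3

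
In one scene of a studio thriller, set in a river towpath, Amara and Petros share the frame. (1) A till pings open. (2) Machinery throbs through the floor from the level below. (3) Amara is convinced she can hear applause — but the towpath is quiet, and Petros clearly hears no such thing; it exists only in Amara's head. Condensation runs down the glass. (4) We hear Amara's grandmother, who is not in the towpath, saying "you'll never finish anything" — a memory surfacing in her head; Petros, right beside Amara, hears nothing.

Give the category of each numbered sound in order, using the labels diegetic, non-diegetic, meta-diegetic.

diegetic, diegetic, meta-diegetic, meta-diegetic

(1) is diegetic: a till is a real object/event in the scene's world.
(2) is diegetic: it's the actual ambient sound of the location.
(3) the sound is imagined by Amara; nothing in the story world is producing it and Petros can't hear it → meta-diegetic.
(4) is meta-diegetic: it's Amara's recollection rendered as sound; the other character can't hear it.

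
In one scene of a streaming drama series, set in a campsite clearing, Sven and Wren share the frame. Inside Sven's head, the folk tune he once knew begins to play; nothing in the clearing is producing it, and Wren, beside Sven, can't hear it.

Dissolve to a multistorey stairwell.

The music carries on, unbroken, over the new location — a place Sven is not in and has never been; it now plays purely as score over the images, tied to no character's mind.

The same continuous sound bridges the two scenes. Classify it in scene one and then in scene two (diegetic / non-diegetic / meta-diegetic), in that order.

Scene one: the music exists only inside Sven's mind; Wren can't hear it → meta-diegetic.
Scene two: it's detached from Sven entirely and plays over unrelated images with no in-world source — conventional underscore → non-diegetic.

meta-diegetic, non-diegetic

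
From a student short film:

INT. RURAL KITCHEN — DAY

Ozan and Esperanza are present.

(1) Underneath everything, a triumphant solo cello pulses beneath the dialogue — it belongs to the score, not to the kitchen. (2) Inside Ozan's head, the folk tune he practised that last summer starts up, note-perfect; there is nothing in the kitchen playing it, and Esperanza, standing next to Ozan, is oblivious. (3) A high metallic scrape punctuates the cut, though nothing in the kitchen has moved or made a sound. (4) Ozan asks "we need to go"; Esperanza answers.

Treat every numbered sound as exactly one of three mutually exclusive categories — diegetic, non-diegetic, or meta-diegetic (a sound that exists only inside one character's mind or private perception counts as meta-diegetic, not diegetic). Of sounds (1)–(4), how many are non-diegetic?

(1) it has no source in the story world and no character can hear it — it's underscore → non-diegetic.
(2) is meta-diegetic: it lives in Ozan's subjectivity, not in the kitchen.
(3) it's a sound-design accent with no in-world source; no one in the scene can hear it → non-diegetic.
(4) is diegetic: Ozan is a character speaking aloud in the scene.
Non-diegetic: (1), (3) — that's 2.

2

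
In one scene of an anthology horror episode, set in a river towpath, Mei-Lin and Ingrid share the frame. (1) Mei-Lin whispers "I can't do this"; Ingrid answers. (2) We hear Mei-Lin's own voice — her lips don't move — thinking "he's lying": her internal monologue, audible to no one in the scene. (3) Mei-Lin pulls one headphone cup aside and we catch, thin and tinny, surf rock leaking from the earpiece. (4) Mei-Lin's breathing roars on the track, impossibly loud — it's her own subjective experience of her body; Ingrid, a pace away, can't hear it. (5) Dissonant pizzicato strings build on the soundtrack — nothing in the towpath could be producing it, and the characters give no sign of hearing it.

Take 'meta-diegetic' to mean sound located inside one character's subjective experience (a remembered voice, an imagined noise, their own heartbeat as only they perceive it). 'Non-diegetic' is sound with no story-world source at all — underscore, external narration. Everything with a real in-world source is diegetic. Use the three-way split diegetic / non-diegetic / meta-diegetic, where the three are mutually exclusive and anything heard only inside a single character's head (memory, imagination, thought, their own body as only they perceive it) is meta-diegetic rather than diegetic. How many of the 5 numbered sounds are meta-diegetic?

2

(1) Mei-Lin is a character speaking aloud in the scene → diegetic.
(2) internal monologue — inside Mei-Lin's mind, not spoken into the scene → meta-diegetic.
(3) is diegetic: it's leaking from a physical pair of headphones in the scene.
Sound (4): point-of-audition from inside Mei-Lin's body; not a sound in the room, so meta-diegetic.
(5) it has no source in the story world and no character can hear it — it's underscore → non-diegetic.
So 2 of the 5 are meta-diegetic: (2), (4).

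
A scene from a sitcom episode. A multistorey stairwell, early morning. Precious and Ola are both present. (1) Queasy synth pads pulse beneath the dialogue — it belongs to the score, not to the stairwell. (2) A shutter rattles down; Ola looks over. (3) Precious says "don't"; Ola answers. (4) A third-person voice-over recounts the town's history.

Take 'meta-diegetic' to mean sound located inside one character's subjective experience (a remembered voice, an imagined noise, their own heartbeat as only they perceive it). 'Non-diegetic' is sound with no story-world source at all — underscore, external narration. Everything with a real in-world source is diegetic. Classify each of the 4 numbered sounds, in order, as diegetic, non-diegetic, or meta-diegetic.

non-diegetic, diegetic, diegetic, non-diegetic

Sound (1): nothing in the stairwell produces it and the characters don't hear it — pure soundtrack, so non-diegetic.
(2) is diegetic: the sound comes from a shutter physically present in the location.
Sound (3): Precious is a character speaking aloud in the scene, so diegetic.
(4) is non-diegetic: commentary laid over the scene from outside the fiction.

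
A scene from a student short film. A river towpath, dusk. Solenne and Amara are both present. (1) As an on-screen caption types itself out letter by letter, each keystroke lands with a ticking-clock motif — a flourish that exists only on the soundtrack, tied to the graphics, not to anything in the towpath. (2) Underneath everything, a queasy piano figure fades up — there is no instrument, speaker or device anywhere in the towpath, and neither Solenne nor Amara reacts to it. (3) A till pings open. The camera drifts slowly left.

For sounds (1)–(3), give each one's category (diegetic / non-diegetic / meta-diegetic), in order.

(1) is non-diegetic: the caption isn't part of the story world, so neither is the sound tied to it.
Sound (2): score with no on-screen or off-screen source; it exists for the audience alone, so non-diegetic.
(3) is diegetic: an in-world source (a till); characters could hear it.

non-diegetic, non-diegetic, diegetic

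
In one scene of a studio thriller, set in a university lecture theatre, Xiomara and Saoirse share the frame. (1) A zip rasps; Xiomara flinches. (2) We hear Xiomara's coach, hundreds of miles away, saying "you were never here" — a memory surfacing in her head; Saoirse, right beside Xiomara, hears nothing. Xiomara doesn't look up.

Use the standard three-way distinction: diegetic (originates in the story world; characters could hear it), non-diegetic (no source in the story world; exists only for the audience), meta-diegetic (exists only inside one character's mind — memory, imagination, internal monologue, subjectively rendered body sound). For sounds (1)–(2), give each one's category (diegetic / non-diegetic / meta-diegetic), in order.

diegetic, meta-diegetic

(1) is diegetic: the sound comes from a zip physically present in the location.
(2) is meta-diegetic: a remembered line, private to Xiomara — not present in the room, not audible to Saoirse.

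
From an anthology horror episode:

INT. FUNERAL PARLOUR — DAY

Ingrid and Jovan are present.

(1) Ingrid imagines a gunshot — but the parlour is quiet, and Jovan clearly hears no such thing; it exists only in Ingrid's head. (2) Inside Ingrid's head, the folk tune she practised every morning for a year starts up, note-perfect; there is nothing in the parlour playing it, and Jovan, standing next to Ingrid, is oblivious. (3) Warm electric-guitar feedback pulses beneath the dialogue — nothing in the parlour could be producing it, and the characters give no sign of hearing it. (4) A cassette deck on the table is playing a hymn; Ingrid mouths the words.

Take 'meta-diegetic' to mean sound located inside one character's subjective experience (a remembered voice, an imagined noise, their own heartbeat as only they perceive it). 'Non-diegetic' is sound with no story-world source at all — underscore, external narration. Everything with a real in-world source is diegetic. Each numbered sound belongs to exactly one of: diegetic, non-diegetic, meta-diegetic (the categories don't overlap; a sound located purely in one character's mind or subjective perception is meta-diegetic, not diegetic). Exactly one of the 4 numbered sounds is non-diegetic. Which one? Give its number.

Sound (1): Ingrid alone 'hears' it — an imagined sound, not present in the space, so meta-diegetic.
(2) remembered music, private to Ingrid — Jovan is oblivious because it isn't in the room → meta-diegetic.
(3) is non-diegetic: score with no on-screen or off-screen source; it exists for the audience alone.
(4) is diegetic: source music from a cassette deck, which exists in the story world.
Only (3) is non-diegetic.

3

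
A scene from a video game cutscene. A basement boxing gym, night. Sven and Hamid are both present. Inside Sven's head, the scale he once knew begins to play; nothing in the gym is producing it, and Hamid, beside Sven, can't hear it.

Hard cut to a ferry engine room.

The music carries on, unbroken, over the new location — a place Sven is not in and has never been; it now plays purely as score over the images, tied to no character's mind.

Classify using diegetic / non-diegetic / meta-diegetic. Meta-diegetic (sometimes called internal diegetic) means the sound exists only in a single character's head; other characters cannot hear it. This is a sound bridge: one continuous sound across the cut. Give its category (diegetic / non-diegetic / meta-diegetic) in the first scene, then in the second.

meta-diegetic, non-diegetic

Scene one: the music exists only inside Sven's mind; Hamid can't hear it → meta-diegetic.
Scene two: it's detached from Sven entirely and plays over unrelated images with no in-world source — conventional underscore → non-diegetic.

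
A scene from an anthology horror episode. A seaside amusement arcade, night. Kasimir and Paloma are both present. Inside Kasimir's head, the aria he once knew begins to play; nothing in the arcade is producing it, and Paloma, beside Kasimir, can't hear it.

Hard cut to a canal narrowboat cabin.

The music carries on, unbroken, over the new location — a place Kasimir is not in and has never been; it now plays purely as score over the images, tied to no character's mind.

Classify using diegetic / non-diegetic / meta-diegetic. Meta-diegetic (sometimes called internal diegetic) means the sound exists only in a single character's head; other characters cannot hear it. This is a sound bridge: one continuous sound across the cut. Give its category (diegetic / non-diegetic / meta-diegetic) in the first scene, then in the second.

meta-diegetic, non-diegetic

Scene one: the music exists only inside Kasimir's mind; Paloma can't hear it → meta-diegetic.
Scene two: it's detached from Kasimir entirely and plays over unrelated images with no in-world source — conventional underscore → non-diegetic.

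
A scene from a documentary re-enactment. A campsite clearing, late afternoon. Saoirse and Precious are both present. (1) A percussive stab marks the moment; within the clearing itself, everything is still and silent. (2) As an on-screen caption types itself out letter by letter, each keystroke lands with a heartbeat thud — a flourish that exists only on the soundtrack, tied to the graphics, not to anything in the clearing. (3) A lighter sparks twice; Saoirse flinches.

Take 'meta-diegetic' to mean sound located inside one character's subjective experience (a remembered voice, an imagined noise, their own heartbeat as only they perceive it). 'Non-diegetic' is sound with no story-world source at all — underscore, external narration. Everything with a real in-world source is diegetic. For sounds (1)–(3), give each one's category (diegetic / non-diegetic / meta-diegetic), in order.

(1) nothing in the scene produces it; it's an accent added for the audience → non-diegetic.
Sound (2): sound married to a title/caption — outside the diegesis by definition, so non-diegetic.
Sound (3): a lighter is a real object/event in the scene's world, so diegetic.

non-diegetic, non-diegetic, diegetic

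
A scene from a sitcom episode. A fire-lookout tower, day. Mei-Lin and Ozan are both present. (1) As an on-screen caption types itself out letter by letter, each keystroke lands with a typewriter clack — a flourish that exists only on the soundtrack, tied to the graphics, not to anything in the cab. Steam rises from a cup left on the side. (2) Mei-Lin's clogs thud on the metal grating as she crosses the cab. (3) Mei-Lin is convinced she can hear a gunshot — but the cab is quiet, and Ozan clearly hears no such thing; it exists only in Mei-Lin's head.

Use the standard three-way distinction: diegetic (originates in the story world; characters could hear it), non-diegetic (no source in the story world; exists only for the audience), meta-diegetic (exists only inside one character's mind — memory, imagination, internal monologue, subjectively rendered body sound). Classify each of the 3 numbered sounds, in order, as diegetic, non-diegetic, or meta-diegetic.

non-diegetic, diegetic, meta-diegetic

Sound (1): sound married to a title/caption — outside the diegesis by definition, so non-diegetic.
(2) is diegetic: a character's body making contact with the set — an in-world sound.
Sound (3): Mei-Lin alone 'hears' it — an imagined sound, not present in the space, so meta-diegetic.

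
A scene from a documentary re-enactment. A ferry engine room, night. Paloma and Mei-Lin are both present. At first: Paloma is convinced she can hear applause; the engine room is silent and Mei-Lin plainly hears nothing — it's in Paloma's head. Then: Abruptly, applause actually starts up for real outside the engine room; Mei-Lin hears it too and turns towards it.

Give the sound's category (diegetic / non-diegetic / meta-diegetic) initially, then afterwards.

Initially: only Paloma 'hears' it — imagined, in her mind → meta-diegetic.
Afterwards: now there's a real external source and Mei-Lin hears it too — in the story world → diegetic.

meta-diegetic, diegetic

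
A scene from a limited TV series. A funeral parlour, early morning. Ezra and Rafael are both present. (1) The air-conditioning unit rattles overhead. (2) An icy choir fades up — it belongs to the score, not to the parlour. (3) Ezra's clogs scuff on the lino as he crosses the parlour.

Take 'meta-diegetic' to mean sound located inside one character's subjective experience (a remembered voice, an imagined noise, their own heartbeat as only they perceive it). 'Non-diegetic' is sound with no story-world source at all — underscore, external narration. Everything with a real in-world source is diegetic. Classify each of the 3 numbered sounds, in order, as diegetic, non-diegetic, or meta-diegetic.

diegetic, non-diegetic, diegetic

(1) is diegetic: ambient/room sound belonging to the story's physical space.
(2) score with no on-screen or off-screen source; it exists for the audience alone → non-diegetic.
(3) is diegetic: Ezra's footsteps are produced in the story world.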